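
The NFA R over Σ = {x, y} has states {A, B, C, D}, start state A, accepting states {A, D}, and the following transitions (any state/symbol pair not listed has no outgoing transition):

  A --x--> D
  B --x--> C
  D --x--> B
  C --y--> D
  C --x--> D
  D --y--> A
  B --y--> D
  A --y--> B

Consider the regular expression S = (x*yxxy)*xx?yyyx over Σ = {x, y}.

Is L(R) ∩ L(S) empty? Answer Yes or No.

Yes

Converting the expression S to a DFA (subset construction, then merging equivalent states) gives the minimal DFA with states {s0, s1, s2, s3, s4, s5, s6, s7, s8, s9, s10, s11}, start state s0, accepting states {s11} and transitions s0: x→s1, y→s2; s1: x→s3, y→s4; s2: x→s5, y→s6; s3: x→s7, y→s4; s4: x→s5, y→s8; s5: x→s9, y→s6; s6: x→s6, y→s6; s7: x→s7, y→s2; s8: x→s6, y→s10; s9: x→s6, y→s0; s10: x→s11, y→s6; s11: x→s6, y→s6.
Exploring the product automaton R × S from the start pair (A, s0), following both machines on each input symbol, reaches 30 state pairs: (A, s0), (D, s1), (B, s2), (B, s3), (A, s4), (C, s5), (D, s6), (C, s7), (D, s4), (D, s5), (B, s8), (D, s9), (B, s6), (A, s6), (D, s7), (D, s2), (B, s5), (A, s8), (B, s9), (C, s6), (D, s10), (B, s7), (A, s2), (C, s9), (B, s10), (D, s0), (B, s11), (C, s11), (B, s1), (C, s3).
R accepts in {A, D} and S accepts in {s11}; no reachable pair has both components accepting, so no string drives both machines to acceptance simultaneously and L(R) ∩ L(S) = ∅.
So no string is accepted by both, and the intersection is empty.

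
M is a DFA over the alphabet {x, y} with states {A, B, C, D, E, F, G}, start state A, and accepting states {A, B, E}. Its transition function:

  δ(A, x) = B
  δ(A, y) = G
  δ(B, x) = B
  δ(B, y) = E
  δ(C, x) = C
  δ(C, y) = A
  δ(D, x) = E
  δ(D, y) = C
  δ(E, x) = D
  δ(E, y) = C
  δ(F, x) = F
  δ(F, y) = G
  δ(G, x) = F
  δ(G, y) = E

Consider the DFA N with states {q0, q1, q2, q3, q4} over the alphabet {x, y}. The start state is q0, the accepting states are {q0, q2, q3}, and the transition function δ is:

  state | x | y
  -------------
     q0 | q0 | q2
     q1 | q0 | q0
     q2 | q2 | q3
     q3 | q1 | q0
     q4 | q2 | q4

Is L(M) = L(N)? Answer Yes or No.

No

The string yxyyyyx is accepted by M but rejected by N.
So L(M) ≠ L(N).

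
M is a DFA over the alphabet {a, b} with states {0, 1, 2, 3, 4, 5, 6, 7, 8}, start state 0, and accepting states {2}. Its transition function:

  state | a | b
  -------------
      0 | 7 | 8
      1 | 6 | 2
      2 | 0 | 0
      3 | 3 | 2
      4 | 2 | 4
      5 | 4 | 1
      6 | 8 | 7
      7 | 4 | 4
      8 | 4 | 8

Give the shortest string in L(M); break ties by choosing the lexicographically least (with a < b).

aaa

A breadth-first search from 0 reaches an accepting state first via the path 0 → 7 → 4 → 2 on input aaa.
No string of length < 3 is accepted (BFS exhausts all shorter strings without reaching an accepting state), and aaa is the lexicographically least accepting string of length 3.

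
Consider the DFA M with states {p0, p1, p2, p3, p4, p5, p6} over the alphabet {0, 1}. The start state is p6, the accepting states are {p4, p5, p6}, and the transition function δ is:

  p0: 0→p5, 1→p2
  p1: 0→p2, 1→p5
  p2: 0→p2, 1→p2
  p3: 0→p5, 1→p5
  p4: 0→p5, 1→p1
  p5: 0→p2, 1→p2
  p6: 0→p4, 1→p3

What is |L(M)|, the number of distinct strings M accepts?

The useful subgraph on states {p1, p3, p4, p5, p6} is acyclic, so L(M) is finite; the longest accepting path visits 4 useful states, giving maximum string length 3.
Counting accepting paths from p6 by length: 1 of length 0, 1 of length 1, 3 of length 2, 1 of length 3. Total 6.

6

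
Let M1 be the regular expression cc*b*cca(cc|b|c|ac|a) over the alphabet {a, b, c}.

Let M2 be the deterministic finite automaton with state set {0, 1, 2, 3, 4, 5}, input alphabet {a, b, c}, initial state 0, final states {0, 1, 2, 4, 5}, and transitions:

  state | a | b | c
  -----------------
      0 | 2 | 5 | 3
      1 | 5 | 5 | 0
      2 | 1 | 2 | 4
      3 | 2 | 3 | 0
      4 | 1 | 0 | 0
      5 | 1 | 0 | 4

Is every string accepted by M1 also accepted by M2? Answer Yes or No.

Converting the expression M1 to a DFA (subset construction, then merging equivalent states) gives the minimal DFA with states {r0, r1, r2, r3, r4, r5, r6, r7, r8, r9, r10}, start state r0, accepting states {r9, r10} and transitions r0: a→r1, b→r1, c→r2; r1: a→r1, b→r1, c→r1; r2: a→r1, b→r3, c→r4; r3: a→r1, b→r3, c→r5; r4: a→r1, b→r3, c→r6; r5: a→r1, b→r1, c→r7; r6: a→r8, b→r3, c→r6; r7: a→r8, b→r1, c→r1; r8: a→r9, b→r10, c→r9; r9: a→r1, b→r1, c→r10; r10: a→r1, b→r1, c→r1.
Exploring the product automaton M1 × M2 from the start pair (r0, 0), following both machines on each input symbol, reaches 24 state pairs: (r0, 0), (r1, 2), (r1, 5), (r2, 3), (r1, 1), (r1, 4), (r1, 0), (r3, 3), (r4, 0), (r1, 3), (r5, 0), (r3, 5), (r6, 3), (r7, 3), (r3, 0), (r5, 4), (r8, 2), (r6, 0), (r5, 3), (r7, 0), (r9, 1), (r10, 2), (r9, 4), (r10, 0).
M1 accepts in {r9, r10} and M2 accepts in {0, 1, 2, 4, 5}. The reachable pairs whose M1-component is accepting are (r9, 1), (r10, 2), (r9, 4), (r10, 0); in each of them the M2-component is accepting too, so the product for L(M1) \ L(M2) (M1-component accepting, M2-component rejecting) has no reachable accepting pair and the difference is empty.
Hence every string in L(M1) is also in L(M2).

Yes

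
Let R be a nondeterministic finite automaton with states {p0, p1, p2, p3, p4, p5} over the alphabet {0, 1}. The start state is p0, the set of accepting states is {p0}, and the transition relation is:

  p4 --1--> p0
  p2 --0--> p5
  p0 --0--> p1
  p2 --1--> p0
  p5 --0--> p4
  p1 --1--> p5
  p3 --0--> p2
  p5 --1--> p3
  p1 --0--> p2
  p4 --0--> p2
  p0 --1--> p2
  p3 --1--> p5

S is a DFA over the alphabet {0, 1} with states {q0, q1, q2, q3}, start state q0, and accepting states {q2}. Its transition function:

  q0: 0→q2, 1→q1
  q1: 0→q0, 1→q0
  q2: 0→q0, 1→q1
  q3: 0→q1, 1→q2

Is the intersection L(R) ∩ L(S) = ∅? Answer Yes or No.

Yes

Exploring the product automaton R × S from the start pair (p0, q0), following both machines on each input symbol, reaches 14 state pairs: (p0, q0), (p1, q2), (p2, q1), (p2, q0), (p5, q1), (p5, q0), (p5, q2), (p0, q1), (p4, q0), (p3, q0), (p4, q2), (p3, q1), (p1, q0), (p2, q2).
R accepts in {p0} and S accepts in {q2}; no reachable pair has both components accepting, so no string drives both machines to acceptance simultaneously and L(R) ∩ L(S) = ∅.
So no string is accepted by both, and the intersection is empty.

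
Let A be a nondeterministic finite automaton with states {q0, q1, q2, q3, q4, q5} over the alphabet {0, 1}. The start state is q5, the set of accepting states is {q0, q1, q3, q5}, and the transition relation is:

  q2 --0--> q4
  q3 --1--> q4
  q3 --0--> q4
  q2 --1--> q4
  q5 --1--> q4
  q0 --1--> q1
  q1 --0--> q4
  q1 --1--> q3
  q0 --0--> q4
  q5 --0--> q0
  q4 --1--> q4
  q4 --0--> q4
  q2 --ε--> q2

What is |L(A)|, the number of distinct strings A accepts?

The useful subgraph on states {q0, q1, q3, q5} is acyclic, so L(A) is finite; the longest accepting path visits 4 useful states, giving maximum string length 3.
Counting accepting paths from q5 by length: 1 of length 0, 1 of length 1, 1 of length 2, 1 of length 3. Total 4.

4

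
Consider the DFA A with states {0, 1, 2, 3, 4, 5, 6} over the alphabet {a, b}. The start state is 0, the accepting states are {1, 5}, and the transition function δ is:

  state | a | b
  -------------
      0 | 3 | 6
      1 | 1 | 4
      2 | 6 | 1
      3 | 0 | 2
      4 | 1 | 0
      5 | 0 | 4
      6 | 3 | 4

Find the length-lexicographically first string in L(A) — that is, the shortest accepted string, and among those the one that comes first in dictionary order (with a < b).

A breadth-first search from 0 reaches an accepting state first via the path 0 → 3 → 2 → 1 on input abb.
No string of length < 3 is accepted (BFS exhausts all shorter strings without reaching an accepting state), and abb is the lexicographically least accepting string of length 3.

abb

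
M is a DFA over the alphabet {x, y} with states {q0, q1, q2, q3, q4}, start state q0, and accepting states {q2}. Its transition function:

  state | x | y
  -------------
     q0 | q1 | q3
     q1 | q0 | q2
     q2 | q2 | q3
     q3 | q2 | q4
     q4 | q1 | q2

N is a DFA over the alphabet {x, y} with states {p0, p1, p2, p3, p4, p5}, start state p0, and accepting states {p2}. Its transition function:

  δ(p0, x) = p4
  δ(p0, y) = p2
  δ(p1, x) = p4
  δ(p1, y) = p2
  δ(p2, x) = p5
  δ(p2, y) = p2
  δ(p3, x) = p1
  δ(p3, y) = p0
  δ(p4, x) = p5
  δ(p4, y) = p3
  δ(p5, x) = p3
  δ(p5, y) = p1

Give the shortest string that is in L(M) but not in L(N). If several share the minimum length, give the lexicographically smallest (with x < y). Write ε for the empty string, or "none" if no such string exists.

xy

The string xy is accepted by M but not by N.
No shorter string lies in the difference, and xy is the lexicographically first length-2 string in L(M) \ L(N).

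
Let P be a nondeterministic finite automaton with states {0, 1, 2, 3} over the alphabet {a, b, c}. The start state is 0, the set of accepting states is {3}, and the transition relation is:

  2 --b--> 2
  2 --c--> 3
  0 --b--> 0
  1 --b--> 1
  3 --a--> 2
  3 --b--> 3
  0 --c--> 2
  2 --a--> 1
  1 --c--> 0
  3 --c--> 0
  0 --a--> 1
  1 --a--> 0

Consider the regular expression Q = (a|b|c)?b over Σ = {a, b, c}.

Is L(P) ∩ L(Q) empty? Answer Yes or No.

Yes

Converting the expression Q to a DFA (subset construction, then merging equivalent states) gives the minimal DFA with states {q0, q1, q2, q3, q4}, start state q0, accepting states {q2, q4} and transitions q0: a→q1, b→q2, c→q1; q1: a→q3, b→q4, c→q3; q2: a→q3, b→q4, c→q3; q3: a→q3, b→q3, c→q3; q4: a→q3, b→q3, c→q3.
Exploring the product automaton P × Q from the start pair (0, q0), following both machines on each input symbol, reaches 11 state pairs: (0, q0), (1, q1), (0, q2), (2, q1), (0, q3), (1, q4), (1, q3), (0, q4), (2, q3), (2, q4), (3, q3).
P accepts in {3} and Q accepts in {q2, q4}; no reachable pair has both components accepting, so no string drives both machines to acceptance simultaneously and L(P) ∩ L(Q) = ∅.
So no string is accepted by both, and the intersection is empty.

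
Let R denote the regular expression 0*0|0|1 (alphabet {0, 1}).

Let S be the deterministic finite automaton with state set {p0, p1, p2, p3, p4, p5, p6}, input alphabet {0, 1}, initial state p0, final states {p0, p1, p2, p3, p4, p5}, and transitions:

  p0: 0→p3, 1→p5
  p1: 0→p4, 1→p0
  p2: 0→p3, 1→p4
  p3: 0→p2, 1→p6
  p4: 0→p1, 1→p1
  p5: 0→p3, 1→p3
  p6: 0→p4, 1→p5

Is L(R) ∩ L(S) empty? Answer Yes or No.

The string 0 is accepted by both R and S.
Hence L(R) ∩ L(S) ≠ ∅.

No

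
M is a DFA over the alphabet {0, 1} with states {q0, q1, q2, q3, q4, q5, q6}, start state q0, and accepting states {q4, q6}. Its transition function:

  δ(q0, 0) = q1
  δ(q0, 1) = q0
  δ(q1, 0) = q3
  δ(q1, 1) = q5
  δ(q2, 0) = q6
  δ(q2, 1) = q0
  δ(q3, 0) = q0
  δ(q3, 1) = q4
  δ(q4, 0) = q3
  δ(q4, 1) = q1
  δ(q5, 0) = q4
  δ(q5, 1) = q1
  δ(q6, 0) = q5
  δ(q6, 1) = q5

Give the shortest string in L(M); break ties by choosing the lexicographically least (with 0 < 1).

A breadth-first search from q0 reaches an accepting state first via the path q0 → q1 → q3 → q4 on input 001.
No string of length < 3 is accepted (BFS exhausts all shorter strings without reaching an accepting state), and 001 is the lexicographically least accepting string of length 3.

001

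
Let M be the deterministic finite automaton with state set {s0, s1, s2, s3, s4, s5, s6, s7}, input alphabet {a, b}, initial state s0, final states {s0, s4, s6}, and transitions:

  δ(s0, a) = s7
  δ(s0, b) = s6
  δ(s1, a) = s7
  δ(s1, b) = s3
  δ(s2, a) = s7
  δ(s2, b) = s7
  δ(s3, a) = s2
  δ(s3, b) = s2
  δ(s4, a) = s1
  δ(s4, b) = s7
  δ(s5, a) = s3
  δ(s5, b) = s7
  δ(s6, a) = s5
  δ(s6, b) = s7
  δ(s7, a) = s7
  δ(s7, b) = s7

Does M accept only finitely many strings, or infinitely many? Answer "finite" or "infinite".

The useful states (reachable from s0 and able to reach an accepting state) are {s0, s6}.
Restricted to these states the transition graph has no cycle, so every accepting path has bounded length and L is finite.

finite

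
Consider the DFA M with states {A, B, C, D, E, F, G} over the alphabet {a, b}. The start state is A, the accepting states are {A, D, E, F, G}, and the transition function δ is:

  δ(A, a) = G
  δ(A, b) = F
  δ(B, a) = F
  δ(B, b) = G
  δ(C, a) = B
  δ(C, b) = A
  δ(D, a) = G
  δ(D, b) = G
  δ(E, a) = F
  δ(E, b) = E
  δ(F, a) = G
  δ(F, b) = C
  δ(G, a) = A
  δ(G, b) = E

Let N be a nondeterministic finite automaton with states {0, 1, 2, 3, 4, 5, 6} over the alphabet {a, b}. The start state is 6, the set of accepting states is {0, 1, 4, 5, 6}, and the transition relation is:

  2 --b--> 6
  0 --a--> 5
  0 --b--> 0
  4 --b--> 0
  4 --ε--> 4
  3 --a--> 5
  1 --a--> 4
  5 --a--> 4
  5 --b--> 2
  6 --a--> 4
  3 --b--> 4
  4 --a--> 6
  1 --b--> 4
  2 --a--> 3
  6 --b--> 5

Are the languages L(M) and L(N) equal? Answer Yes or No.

Yes

Exploring the product automaton M × N from the start pair (A, 6), following both machines on each input symbol, reaches 6 state pairs: (A, 6), (G, 4), (F, 5), (E, 0), (C, 2), (B, 3).
M accepts in {A, D, E, F, G} and N accepts in {0, 1, 4, 5, 6}. In every reachable pair the two components are either both accepting — (A, 6), (G, 4), (F, 5), (E, 0) — or both non-accepting, so no string is accepted by exactly one of the machines: L(M) \ L(N) and L(N) \ L(M) are both empty.
Hence every string is accepted by M iff it is accepted by N, and the two languages coincide.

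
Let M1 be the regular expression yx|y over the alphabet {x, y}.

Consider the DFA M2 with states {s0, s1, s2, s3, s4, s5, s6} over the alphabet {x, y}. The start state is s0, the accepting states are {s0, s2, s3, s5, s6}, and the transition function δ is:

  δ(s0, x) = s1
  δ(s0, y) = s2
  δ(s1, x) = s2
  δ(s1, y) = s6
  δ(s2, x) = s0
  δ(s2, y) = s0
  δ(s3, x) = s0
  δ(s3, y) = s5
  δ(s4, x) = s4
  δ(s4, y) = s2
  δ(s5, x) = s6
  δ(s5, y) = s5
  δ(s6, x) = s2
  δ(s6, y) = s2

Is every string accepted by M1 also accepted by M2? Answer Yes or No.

Yes

Converting the expression M1 to a DFA (subset construction, then merging equivalent states) gives the minimal DFA with states {r0, r1, r2, r3}, start state r0, accepting states {r2, r3} and transitions r0: x→r1, y→r2; r1: x→r1, y→r1; r2: x→r3, y→r1; r3: x→r1, y→r1.
Exploring the product automaton M1 × M2 from the start pair (r0, s0), following both machines on each input symbol, reaches 7 state pairs: (r0, s0), (r1, s1), (r2, s2), (r1, s2), (r1, s6), (r3, s0), (r1, s0).
M1 accepts in {r2, r3} and M2 accepts in {s0, s2, s3, s5, s6}. The reachable pairs whose M1-component is accepting are (r2, s2), (r3, s0); in each of them the M2-component is accepting too, so the product for L(M1) \ L(M2) (M1-component accepting, M2-component rejecting) has no reachable accepting pair and the difference is empty.
Hence every string in L(M1) is also in L(M2).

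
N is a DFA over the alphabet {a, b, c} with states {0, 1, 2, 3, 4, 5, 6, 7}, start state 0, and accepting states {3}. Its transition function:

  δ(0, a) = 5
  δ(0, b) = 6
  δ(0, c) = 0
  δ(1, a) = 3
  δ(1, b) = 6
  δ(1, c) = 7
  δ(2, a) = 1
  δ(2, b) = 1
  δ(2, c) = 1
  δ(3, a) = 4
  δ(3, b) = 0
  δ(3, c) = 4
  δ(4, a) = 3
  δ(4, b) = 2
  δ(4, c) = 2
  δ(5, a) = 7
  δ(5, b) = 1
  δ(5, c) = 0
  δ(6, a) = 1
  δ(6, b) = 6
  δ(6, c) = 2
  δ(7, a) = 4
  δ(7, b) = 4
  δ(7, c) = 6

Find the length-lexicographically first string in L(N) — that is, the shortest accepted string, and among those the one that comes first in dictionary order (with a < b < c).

A breadth-first search from 0 reaches an accepting state first via the path 0 → 5 → 1 → 3 on input aba.
No string of length < 3 is accepted (BFS exhausts all shorter strings without reaching an accepting state), and aba is the lexicographically least accepting string of length 3.

aba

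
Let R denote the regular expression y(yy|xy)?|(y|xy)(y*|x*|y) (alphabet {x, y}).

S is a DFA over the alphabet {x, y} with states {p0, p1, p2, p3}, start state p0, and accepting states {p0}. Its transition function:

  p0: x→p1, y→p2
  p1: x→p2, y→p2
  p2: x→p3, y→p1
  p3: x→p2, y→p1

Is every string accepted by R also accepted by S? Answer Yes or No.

The string y is in L(R) but not in L(S).
So L(R) ⊄ L(S).

No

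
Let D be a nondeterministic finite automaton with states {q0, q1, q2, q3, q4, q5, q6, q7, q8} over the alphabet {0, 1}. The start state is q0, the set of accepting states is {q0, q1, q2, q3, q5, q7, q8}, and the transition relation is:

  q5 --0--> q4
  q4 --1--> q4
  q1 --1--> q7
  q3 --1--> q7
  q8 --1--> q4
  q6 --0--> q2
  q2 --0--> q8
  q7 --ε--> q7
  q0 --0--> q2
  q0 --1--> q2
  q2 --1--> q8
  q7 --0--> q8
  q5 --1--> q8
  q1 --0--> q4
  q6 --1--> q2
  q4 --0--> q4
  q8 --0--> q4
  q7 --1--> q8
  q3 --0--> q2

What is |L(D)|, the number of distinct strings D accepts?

The useful subgraph on states {q0, q2, q8} is acyclic, so L(D) is finite; the longest accepting path visits 3 useful states, giving maximum string length 2.
Counting accepting paths from q0 by length: 1 of length 0, 2 of length 1, 4 of length 2. Total 7.

7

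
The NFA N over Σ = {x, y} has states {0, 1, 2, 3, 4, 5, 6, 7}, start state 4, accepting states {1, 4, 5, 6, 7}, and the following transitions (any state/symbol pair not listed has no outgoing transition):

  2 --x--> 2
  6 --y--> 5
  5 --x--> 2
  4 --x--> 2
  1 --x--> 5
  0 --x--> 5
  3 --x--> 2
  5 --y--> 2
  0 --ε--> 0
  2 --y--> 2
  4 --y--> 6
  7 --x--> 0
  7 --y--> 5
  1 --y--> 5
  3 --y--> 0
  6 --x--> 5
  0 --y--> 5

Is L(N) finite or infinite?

The useful states (reachable from 4 and able to reach an accepting state) are {4, 5, 6}.
Restricted to these states the transition graph has no cycle, so every accepting path has bounded length and L is finite.

finite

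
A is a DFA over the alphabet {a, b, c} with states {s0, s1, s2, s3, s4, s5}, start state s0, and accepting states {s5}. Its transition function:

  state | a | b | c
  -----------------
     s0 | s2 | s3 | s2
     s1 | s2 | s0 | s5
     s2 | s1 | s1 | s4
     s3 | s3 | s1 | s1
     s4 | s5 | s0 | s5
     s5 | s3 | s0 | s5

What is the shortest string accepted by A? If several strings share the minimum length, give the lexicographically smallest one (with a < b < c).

A breadth-first search from s0 reaches an accepting state first via the path s0 → s2 → s1 → s5 on input aac.
No string of length < 3 is accepted (BFS exhausts all shorter strings without reaching an accepting state), and aac is the lexicographically least accepting string of length 3.

aac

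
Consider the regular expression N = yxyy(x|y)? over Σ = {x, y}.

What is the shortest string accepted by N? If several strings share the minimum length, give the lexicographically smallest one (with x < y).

By inspection of the expression, no string of length less than 4 matches, and yxyy is the lexicographically first match of length 4.

yxyy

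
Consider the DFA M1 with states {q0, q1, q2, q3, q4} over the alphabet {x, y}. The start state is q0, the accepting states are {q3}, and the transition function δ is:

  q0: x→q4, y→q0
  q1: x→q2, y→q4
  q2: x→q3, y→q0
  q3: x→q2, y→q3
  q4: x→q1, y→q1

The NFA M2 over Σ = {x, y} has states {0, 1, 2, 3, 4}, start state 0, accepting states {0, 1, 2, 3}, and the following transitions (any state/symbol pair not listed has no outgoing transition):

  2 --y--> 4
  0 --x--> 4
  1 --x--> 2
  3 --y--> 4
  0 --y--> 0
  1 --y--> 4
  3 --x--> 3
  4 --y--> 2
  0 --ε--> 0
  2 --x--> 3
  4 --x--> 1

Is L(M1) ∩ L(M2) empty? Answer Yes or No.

No

The string xxxx is accepted by both M1 and M2.
Hence L(M1) ∩ L(M2) ≠ ∅.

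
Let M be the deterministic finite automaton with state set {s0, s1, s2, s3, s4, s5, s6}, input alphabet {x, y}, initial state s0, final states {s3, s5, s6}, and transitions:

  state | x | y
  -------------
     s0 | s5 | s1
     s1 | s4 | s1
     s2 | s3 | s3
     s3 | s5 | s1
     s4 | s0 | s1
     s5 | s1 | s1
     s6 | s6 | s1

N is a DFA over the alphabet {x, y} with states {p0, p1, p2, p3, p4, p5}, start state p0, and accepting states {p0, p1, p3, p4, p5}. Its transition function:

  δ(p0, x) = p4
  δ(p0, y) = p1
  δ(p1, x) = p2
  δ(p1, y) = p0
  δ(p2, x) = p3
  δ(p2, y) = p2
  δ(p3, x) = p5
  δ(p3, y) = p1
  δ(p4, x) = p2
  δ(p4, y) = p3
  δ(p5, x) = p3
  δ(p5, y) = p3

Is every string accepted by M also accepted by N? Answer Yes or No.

Exploring the product automaton M × N from the start pair (s0, p0), following both machines on each input symbol, reaches 16 state pairs: (s0, p0), (s5, p4), (s1, p1), (s1, p2), (s1, p3), (s4, p2), (s1, p0), (s4, p3), (s4, p5), (s0, p3), (s4, p4), (s0, p5), (s5, p5), (s0, p2), (s5, p3), (s1, p5).
M accepts in {s3, s5, s6} and N accepts in {p0, p1, p3, p4, p5}. The reachable pairs whose M-component is accepting are (s5, p4), (s5, p5), (s5, p3); in each of them the N-component is accepting too, so the product for L(M) \ L(N) (M-component accepting, N-component rejecting) has no reachable accepting pair and the difference is empty.
Hence every string in L(M) is also in L(N).

Yes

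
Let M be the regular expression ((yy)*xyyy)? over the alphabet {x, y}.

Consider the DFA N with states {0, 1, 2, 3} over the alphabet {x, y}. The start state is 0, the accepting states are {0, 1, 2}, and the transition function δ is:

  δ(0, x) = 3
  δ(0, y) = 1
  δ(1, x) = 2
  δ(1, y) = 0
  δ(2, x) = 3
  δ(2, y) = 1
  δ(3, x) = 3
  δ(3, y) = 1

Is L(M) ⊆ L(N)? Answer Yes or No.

Yes

Converting the expression M to a DFA (subset construction, then merging equivalent states) gives the minimal DFA with states {m0, m1, m2, m3, m4, m5, m6, m7}, start state m0, accepting states {m0, m7} and transitions m0: x→m1, y→m2; m1: x→m3, y→m4; m2: x→m3, y→m5; m3: x→m3, y→m3; m4: x→m3, y→m6; m5: x→m1, y→m2; m6: x→m3, y→m7; m7: x→m3, y→m3.
Exploring the product automaton M × N from the start pair (m0, 0), following both machines on each input symbol, reaches 11 state pairs: (m0, 0), (m1, 3), (m2, 1), (m3, 3), (m4, 1), (m3, 2), (m5, 0), (m3, 1), (m6, 0), (m3, 0), (m7, 1).
M accepts in {m0, m7} and N accepts in {0, 1, 2}. The reachable pairs whose M-component is accepting are (m0, 0), (m7, 1); in each of them the N-component is accepting too, so the product for L(M) \ L(N) (M-component accepting, N-component rejecting) has no reachable accepting pair and the difference is empty.
Hence every string in L(M) is also in L(N).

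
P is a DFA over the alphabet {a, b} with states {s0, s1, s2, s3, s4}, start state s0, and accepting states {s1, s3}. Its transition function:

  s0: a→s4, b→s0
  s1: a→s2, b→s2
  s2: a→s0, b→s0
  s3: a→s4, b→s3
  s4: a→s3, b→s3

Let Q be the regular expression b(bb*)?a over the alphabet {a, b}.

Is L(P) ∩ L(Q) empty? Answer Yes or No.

Yes

Converting the expression Q to a DFA (subset construction, then merging equivalent states) gives the minimal DFA with states {q0, q1, q2, q3}, start state q0, accepting states {q3} and transitions q0: a→q1, b→q2; q1: a→q1, b→q1; q2: a→q3, b→q2; q3: a→q1, b→q1.
Exploring the product automaton P × Q from the start pair (s0, q0), following both machines on each input symbol, reaches 5 state pairs: (s0, q0), (s4, q1), (s0, q2), (s3, q1), (s4, q3).
P accepts in {s1, s3} and Q accepts in {q3}; no reachable pair has both components accepting, so no string drives both machines to acceptance simultaneously and L(P) ∩ L(Q) = ∅.
So no string is accepted by both, and the intersection is empty.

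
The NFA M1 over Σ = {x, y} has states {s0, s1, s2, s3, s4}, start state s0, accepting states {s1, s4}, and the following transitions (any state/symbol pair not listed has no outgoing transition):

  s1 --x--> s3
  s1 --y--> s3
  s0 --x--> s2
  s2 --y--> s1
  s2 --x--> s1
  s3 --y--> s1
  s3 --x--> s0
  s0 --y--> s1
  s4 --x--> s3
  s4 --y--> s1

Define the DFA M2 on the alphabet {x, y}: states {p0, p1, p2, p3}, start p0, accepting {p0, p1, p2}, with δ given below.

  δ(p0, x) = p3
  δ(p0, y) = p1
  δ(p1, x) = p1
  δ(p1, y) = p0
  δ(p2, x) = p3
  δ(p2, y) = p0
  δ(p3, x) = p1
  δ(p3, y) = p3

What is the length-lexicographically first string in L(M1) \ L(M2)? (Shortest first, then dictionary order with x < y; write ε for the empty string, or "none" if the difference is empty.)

xy

The string xy is accepted by M1 but not by M2.
No shorter string lies in the difference, and xy is the lexicographically first length-2 string in L(M1) \ L(M2).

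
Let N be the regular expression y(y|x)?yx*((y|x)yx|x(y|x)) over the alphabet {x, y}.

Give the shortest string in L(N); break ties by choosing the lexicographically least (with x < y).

By inspection of the expression, no string of length less than 4 matches, and yyxx is the lexicographically first match of length 4.

yyxx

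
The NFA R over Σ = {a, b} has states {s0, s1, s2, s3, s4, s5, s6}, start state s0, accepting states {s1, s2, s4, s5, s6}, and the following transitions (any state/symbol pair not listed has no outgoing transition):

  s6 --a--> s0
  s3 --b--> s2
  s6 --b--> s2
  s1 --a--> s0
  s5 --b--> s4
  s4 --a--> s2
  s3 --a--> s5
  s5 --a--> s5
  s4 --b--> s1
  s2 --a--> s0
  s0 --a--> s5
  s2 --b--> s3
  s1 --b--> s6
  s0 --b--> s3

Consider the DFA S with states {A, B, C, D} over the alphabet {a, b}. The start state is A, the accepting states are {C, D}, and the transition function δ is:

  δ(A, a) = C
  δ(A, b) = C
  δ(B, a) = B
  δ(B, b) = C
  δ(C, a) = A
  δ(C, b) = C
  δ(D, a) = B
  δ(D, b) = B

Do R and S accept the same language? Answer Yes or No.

No

The string aa is accepted by R but rejected by S.
So L(R) ≠ L(S).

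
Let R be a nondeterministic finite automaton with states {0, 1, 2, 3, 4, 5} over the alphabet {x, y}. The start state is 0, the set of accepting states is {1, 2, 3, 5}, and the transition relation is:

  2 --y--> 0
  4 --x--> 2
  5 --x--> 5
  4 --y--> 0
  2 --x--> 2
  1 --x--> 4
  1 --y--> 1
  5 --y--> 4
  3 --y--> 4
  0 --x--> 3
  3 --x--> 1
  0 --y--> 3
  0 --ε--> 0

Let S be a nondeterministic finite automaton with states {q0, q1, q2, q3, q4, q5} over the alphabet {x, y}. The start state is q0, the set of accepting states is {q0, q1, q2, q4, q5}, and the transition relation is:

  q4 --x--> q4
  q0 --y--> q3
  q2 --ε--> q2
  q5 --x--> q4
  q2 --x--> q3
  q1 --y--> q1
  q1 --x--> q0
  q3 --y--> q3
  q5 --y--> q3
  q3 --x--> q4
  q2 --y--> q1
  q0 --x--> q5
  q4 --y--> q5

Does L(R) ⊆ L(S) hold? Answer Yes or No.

The string y is in L(R) but not in L(S).
So L(R) ⊄ L(S).

No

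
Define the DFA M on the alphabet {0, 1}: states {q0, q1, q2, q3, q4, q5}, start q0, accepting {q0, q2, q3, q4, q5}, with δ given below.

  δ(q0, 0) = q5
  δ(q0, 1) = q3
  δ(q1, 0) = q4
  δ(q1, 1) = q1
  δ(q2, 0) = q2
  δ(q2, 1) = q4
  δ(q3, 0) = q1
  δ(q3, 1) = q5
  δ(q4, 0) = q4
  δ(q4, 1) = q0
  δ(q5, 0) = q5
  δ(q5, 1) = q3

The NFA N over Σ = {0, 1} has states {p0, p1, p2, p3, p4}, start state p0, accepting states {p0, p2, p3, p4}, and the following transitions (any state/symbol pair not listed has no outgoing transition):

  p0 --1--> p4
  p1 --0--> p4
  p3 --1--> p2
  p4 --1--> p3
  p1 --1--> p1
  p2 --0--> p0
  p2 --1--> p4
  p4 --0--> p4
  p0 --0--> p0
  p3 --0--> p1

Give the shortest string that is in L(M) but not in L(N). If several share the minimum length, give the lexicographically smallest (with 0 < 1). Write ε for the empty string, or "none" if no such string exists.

110

The string 110 is accepted by M but not by N.
No shorter string lies in the difference, and 110 is the lexicographically first length-3 string in L(M) \ L(N).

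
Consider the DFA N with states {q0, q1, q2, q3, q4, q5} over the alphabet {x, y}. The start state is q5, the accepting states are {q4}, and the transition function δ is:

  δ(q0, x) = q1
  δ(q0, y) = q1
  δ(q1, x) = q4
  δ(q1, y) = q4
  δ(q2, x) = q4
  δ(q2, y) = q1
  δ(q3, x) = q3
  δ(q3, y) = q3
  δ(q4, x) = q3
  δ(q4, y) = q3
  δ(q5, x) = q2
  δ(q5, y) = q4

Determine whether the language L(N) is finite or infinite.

finite

The useful states (reachable from q5 and able to reach an accepting state) are {q1, q2, q4, q5}.
Restricted to these states the transition graph has no cycle, so every accepting path has bounded length and L is finite.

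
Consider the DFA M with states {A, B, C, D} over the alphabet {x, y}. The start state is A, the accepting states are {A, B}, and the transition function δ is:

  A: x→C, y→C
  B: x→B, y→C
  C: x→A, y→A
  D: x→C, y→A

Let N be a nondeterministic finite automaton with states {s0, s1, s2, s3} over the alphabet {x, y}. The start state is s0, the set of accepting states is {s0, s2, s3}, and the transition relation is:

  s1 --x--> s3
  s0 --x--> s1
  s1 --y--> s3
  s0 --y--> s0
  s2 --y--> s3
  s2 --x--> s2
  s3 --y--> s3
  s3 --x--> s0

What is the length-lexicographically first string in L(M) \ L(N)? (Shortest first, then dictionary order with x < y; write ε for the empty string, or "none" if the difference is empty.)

yx

The string yx is accepted by M but not by N.
No shorter string lies in the difference, and yx is the lexicographically first length-2 string in L(M) \ L(N).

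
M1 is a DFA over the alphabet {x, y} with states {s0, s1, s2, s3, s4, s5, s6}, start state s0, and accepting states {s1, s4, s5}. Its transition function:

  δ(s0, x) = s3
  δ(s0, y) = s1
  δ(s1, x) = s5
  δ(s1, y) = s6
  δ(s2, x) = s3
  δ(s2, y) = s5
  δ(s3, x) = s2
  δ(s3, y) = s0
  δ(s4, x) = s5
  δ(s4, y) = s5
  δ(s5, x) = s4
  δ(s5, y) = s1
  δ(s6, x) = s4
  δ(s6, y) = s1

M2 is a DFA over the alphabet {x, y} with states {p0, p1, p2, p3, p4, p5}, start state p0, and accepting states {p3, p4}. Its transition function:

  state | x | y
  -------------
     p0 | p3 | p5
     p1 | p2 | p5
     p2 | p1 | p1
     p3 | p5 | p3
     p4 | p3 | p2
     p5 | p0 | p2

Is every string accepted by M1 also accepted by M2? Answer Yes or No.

The string y is in L(M1) but not in L(M2).
So L(M1) ⊄ L(M2).

No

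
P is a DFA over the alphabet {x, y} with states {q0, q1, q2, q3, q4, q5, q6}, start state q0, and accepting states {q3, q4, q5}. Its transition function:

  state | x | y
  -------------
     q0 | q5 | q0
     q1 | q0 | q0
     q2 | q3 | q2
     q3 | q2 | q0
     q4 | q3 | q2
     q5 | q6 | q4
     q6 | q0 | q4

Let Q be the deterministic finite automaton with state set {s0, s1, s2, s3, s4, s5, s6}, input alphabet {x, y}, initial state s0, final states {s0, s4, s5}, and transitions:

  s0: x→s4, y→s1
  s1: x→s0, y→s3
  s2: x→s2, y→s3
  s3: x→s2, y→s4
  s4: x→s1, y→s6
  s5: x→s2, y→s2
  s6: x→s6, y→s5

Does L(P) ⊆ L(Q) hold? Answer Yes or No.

The string xy is in L(P) but not in L(Q).
So L(P) ⊄ L(Q).

No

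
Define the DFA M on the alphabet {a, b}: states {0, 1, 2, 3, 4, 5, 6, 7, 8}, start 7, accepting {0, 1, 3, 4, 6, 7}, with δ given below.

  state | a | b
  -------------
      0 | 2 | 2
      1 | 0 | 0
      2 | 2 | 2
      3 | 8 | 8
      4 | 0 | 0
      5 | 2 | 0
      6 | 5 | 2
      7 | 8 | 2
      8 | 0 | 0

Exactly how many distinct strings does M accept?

The useful subgraph on states {0, 7, 8} is acyclic, so L(M) is finite; the longest accepting path visits 3 useful states, giving maximum string length 2.
Counting accepting paths from 7 by length: 1 of length 0, 2 of length 2. Total 3.

3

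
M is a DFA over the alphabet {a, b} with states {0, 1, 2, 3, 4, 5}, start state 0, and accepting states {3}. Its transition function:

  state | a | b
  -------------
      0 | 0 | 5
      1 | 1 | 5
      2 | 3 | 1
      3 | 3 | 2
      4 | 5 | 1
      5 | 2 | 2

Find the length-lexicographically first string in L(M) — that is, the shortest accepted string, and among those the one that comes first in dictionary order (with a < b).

A breadth-first search from 0 reaches an accepting state first via the path 0 → 5 → 2 → 3 on input baa.
No string of length < 3 is accepted (BFS exhausts all shorter strings without reaching an accepting state), and baa is the lexicographically least accepting string of length 3.

baa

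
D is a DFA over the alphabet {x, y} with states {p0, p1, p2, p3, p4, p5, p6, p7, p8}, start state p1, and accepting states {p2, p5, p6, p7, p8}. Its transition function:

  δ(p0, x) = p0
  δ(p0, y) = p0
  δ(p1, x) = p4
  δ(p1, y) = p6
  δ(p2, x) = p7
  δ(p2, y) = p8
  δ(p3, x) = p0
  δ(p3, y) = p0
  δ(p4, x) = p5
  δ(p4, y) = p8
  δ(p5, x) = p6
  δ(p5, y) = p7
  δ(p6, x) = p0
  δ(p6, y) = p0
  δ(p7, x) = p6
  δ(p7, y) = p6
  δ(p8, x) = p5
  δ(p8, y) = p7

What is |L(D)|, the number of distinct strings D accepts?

The useful subgraph on states {p1, p4, p5, p6, p7, p8} is acyclic, so L(D) is finite; the longest accepting path visits 6 useful states, giving maximum string length 5.
Counting accepting paths from p1 by length: 1 of length 1, 2 of length 2, 4 of length 3, 6 of length 4, 2 of length 5. Total 15.

15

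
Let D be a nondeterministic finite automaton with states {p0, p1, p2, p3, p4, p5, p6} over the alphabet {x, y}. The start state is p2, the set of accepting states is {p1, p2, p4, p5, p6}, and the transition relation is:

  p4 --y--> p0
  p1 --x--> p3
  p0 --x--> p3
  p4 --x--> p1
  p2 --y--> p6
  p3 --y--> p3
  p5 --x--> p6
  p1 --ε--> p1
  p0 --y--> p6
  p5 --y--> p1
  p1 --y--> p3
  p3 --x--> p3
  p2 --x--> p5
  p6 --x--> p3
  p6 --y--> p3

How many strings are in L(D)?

The useful subgraph on states {p1, p2, p5, p6} is acyclic, so L(D) is finite; the longest accepting path visits 3 useful states, giving maximum string length 2.
Counting accepting paths from p2 by length: 1 of length 0, 2 of length 1, 2 of length 2. Total 5.

5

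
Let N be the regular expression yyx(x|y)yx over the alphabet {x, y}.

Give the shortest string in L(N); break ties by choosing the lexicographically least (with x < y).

yyxxyx

By inspection of the expression, no string of length less than 6 matches, and yyxxyx is the lexicographically first match of length 6.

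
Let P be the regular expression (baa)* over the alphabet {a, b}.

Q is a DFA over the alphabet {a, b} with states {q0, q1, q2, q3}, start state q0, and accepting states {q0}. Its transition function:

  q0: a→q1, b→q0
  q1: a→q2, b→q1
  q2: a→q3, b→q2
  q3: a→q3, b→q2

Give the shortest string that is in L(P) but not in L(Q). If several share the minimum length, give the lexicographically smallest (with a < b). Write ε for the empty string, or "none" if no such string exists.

The string baa is accepted by P but not by Q.
No shorter string lies in the difference, and baa is the lexicographically first length-3 string in L(P) \ L(Q).

baa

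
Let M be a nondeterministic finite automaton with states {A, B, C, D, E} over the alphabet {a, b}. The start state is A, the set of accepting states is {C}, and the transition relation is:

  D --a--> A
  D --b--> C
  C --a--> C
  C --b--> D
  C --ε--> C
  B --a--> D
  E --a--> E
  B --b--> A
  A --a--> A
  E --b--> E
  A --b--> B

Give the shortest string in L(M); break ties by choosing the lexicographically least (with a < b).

bab

A breadth-first search from A reaches an accepting state first via the path A → B → D → C on input bab.
No string of length < 3 is accepted (BFS exhausts all shorter strings without reaching an accepting state), and bab is the lexicographically least accepting string of length 3.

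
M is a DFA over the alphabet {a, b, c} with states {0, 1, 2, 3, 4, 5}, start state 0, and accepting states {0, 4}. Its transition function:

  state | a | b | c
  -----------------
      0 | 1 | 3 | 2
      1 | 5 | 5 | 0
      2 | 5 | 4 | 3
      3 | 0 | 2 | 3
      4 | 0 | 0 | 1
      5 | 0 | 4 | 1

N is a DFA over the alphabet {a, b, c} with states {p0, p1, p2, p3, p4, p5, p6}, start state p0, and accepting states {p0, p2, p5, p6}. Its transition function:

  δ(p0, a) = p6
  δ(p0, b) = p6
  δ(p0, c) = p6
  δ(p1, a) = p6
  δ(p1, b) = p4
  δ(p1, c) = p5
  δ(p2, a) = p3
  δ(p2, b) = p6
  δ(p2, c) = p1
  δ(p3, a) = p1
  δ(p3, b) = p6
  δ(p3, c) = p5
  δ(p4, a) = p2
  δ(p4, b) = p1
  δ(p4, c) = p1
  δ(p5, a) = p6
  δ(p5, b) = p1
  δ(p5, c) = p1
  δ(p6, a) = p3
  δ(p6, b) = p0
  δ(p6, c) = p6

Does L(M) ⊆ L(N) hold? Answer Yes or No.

No

The string ba is in L(M) but not in L(N).
So L(M) ⊄ L(N).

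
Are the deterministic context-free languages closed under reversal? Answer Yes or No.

L = {c bⁿaⁿ : n≥0} ∪ {d b²ⁿaⁿ : n≥0} is a DCFL: the first symbol tells a deterministic PDA whether to pop one or two b's per a. Its reversal Lᴿ = {aⁿbⁿ c : n≥0} ∪ {aⁿb²ⁿ d : n≥0} is not. DCFLs are closed under right quotient by regular languages, and Lᴿ/{c, d} = {aⁿbⁿ : n≥0} ∪ {aⁿb²ⁿ : n≥0} — the standard context-free language accepted by no deterministic PDA (intuitively the machine would have to commit to a b-to-a ratio before the distinguishing marker arrives; formally, a DPDA for it would have a single run on aⁿb²ⁿ, accepting after the prefix aⁿbⁿ and accepting again after n more b's; an ordinary PDA that simulates it on a's and b's and, at any moment when it is accepting, may switch to reading only a fresh letter e while feeding each e to the simulation as a b, would accept aⁱbʲeᵏ (k≥1) exactly when both aⁱbʲ and aⁱbʲ⁺ᵏ are in the language, i.e. its language intersected with the regular set a*b*e⁺ would be exactly {aⁿbⁿeⁿ : n≥1} — impossible, since context-free languages are closed under intersection with regular sets and {aⁿbⁿeⁿ} is not context-free). So Lᴿ cannot be a DCFL.

No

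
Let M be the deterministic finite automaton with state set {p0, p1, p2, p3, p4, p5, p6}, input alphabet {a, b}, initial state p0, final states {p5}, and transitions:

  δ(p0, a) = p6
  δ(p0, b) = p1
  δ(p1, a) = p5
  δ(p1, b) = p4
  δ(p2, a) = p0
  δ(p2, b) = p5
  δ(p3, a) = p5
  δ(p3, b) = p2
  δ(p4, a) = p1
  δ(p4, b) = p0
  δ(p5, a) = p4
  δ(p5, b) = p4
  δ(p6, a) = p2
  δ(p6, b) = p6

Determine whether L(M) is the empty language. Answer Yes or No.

The string ba is accepted: the run p0 → p1 → p5 ends in the accepting state p5.
Since at least one string is accepted, L(M) is not empty.

No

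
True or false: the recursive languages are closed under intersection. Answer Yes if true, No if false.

Run both deciders on the input and accept iff both accept; the combined machine always halts.
So the recursive languages are closed under intersection.

Yes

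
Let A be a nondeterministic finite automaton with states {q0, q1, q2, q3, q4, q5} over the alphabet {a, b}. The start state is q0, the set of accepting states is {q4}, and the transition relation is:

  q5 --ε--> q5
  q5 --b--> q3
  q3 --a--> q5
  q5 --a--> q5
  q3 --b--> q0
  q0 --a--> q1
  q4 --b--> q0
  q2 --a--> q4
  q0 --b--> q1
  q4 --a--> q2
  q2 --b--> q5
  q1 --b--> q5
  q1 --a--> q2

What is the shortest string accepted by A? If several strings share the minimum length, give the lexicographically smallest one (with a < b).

aaa

A breadth-first search from q0 reaches an accepting state first via the path q0 → q1 → q2 → q4 on input aaa.
No string of length < 3 is accepted (BFS exhausts all shorter strings without reaching an accepting state), and aaa is the lexicographically least accepting string of length 3.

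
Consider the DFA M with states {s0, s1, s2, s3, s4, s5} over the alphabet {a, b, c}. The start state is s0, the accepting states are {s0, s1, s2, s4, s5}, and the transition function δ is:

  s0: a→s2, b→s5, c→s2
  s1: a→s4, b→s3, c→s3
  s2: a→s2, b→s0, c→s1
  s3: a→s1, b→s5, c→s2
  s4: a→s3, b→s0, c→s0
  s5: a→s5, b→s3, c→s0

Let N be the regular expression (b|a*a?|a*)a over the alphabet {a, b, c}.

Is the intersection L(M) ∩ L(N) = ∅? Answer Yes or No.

The string a is accepted by both M and N.
Hence L(M) ∩ L(N) ≠ ∅.

No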